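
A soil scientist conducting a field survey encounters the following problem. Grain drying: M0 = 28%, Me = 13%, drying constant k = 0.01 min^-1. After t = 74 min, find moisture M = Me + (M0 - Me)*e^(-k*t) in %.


M = Me + (M0 - Me) * e^(-k*t)
  = 13 + (28 - 13) * e^(-0.01*74)
  = 13 + 15 * e^(-0.740)
  = 13 + 15 * 0.47711
  = 13 + 7.1567
  = 20.16%


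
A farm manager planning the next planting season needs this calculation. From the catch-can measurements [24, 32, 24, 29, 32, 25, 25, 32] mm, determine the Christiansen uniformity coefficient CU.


xbar = 223 / 8 = 27.875
sum|xi - xbar| = 27
CU = 100 * (1 - 27 / (8 * 27.875))
   = 100 * (1 - 0.1211)
   = 87.89%


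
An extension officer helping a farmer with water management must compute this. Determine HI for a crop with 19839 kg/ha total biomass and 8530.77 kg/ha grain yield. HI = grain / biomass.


HI = grain_yield / biomass
   = 8530.77 / 19839
   = 0.43


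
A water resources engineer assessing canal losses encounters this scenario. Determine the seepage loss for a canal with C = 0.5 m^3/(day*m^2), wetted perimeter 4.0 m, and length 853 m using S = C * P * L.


S = C * P * L
  = 0.5 * 4.0 * 853
  = 1706 m^3/day


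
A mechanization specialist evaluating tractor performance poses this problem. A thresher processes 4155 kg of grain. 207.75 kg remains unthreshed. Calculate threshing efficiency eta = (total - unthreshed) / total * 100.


eta = (total - unthreshed) / total * 100
    = (4155 - 207.75) / 4155 * 100
    = 3947.25 / 4155 * 100
    = 95%


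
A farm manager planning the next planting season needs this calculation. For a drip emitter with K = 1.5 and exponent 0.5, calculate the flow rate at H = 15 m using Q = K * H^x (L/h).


Q = K * H^x
  = 1.5 * 15^0.5
  = 1.5 * 3.8730
  = 5.81 L/h


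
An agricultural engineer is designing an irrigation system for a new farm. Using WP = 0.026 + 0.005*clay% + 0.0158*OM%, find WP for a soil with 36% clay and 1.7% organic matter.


WP = 0.026 + 0.005*36 + 0.0158*1.7
   = 0.026 + 0.1800 + 0.0269
   = 0.2329


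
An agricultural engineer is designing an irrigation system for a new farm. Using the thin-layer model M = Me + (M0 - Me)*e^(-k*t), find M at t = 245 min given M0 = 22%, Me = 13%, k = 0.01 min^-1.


M = Me + (M0 - Me) * e^(-k*t)
  = 13 + (22 - 13) * e^(-0.01*245)
  = 13 + 9 * e^(-2.450)
  = 13 + 9 * 0.08629
  = 13 + 0.7766
  = 13.78%


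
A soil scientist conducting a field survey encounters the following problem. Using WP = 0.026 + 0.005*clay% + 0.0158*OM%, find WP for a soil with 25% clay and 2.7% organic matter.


WP = 0.026 + 0.005*25 + 0.0158*2.7
   = 0.026 + 0.1250 + 0.0427
   = 0.1937


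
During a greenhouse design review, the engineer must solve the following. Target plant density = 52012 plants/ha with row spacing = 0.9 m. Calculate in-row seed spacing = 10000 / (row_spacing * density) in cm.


spacing = 10000 / (row_sp * density)
        = 10000 / (0.9 * 52012)
        = 10000 / 46810.80
        = 0.21363 m = 21.36 cm


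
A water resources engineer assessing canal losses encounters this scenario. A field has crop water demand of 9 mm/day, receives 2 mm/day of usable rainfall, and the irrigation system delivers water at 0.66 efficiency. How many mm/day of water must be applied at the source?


IWR = (ETc - Pe) / Ea
    = (9 - 2) / 0.66
    = 7 / 0.66
    = 10.61 mm/day


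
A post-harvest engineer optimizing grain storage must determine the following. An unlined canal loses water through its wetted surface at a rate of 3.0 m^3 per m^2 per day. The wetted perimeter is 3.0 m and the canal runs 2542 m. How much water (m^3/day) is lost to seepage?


S = C * P * L
  = 3.0 * 3.0 * 2542
  = 22878 m^3/day


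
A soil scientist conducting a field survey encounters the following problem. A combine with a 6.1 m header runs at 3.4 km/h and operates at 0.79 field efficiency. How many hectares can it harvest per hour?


C = w * v * eta_f / 10
  = 6.1 * 3.4 * 0.79 / 10
  = 16.38 / 10
  = 1.64 ha/h


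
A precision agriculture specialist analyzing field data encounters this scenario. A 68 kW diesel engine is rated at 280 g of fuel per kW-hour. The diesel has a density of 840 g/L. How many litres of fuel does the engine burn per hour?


FC = P * BSFC / rho_fuel
   = 68 * 280 / 840
   = 19040 / 840
   = 22.67 L/h


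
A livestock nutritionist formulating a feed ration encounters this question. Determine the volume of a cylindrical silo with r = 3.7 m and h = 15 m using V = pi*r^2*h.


V = pi * r^2 * h
  = pi * 3.7^2 * 15
  = pi * 13.69 * 15
  = 645.13 m^3


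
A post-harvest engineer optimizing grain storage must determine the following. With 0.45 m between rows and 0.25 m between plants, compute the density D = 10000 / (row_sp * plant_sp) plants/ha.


D = 10000 / (row_sp * plant_sp)
  = 10000 / (0.45 * 0.25)
  = 10000 / 0.1125
  = 88888.89 plants/ha


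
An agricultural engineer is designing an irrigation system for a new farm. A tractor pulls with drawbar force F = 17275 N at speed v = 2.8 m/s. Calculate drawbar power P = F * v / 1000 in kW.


P = F * v / 1000
  = 17275 * 2.8 / 1000
  = 48370 / 1000
  = 48.37 kW


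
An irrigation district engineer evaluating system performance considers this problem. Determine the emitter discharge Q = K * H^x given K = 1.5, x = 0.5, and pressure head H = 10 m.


Q = K * H^x
  = 1.5 * 10^0.5
  = 1.5 * 3.1623
  = 4.74 L/h


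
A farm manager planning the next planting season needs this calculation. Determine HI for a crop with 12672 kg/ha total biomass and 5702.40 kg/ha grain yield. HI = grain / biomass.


HI = grain_yield / biomass
   = 5702.40 / 12672
   = 0.45


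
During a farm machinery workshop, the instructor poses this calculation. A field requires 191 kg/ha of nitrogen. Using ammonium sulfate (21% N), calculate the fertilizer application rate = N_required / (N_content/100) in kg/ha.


Rate = N_required / (N_content / 100)
     = 191 / (21 / 100)
     = 191 / 0.21
     = 909.52 kg/ha


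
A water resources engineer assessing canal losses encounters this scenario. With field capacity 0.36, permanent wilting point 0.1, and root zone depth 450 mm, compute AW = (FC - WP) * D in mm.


AW = (FC - WP) * D
   = (0.36 - 0.1) * 450
   = 0.26 * 450
   = 117 mm


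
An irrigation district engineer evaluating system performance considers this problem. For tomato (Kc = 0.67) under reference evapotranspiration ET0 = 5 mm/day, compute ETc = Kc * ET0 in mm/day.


ETc = Kc * ET0
    = 0.67 * 5
    = 3.35 mm/day


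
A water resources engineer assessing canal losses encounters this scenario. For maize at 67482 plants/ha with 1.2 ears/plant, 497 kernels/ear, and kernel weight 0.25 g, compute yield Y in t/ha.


Y = density * ears * kernels * kw
  = 67482 * 1.2 * 497 * 0.25 g/ha
  = 10061566.20 g/ha
  = 10061.57 kg/ha = 10.06 t/ha


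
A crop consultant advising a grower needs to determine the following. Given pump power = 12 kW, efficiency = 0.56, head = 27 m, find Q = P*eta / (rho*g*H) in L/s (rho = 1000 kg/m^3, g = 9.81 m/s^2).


Q = (P * 1000 * eta) / (rho * g * H)
  = (12 * 1000 * 0.56) / (1000 * 9.81 * 27)
  = 6720 / 264870
  = 0.02537 m^3/s = 25.37 L/s


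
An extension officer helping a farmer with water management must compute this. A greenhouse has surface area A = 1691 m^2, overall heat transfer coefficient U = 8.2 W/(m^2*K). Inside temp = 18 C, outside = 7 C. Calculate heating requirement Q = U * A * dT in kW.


dT = 18 - (7) = 11 K
Q = U * A * dT
  = 8.2 * 1691 * 11
  = 152528.20 W = 152.53 kW


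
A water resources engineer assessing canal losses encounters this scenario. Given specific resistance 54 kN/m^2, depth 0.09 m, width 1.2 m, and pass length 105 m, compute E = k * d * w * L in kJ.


E = k * d * w * L
  = 54 * 0.09 * 1.2 * 105
  = 612.36 kJ


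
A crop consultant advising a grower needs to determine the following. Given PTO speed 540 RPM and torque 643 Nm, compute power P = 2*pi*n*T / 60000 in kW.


P = 2*pi*n*T / 60000
  = 2*pi * 540 * 643 / 60000
  = 2181647.60 / 60000
  = 36.36 kW


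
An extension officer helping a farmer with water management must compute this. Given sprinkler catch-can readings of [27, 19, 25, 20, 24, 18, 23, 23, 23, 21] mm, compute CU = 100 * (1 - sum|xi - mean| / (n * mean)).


xbar = 223 / 10 = 22.300
sum|xi - xbar| = 22.400
CU = 100 * (1 - 22.400 / (10 * 22.300))
   = 100 * (1 - 0.1004)
   = 89.96%


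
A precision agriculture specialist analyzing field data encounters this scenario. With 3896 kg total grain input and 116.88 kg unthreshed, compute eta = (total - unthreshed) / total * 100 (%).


eta = (total - unthreshed) / total * 100
    = (3896 - 116.88) / 3896 * 100
    = 3779.12 / 3896 * 100
    = 97%


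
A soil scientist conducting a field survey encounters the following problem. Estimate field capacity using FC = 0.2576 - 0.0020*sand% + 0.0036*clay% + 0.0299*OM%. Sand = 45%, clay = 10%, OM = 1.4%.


FC = 0.2576 - 0.0020*45 + 0.0036*10 + 0.0299*1.4
   = 0.2576 - 0.0900 + 0.0360 + 0.0419
   = 0.2455


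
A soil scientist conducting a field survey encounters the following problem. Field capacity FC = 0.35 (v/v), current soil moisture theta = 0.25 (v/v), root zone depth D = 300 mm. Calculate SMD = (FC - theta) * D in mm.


SMD = (FC - theta) * D
    = (0.35 - 0.25) * 300
    = 0.100 * 300
    = 30 mm


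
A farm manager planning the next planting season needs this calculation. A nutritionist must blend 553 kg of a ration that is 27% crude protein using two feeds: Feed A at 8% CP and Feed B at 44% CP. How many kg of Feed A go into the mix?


parts_A = CP_b - target = 44 - 27 = 17
parts_B = target - CP_a = 27 - 8 = 19
total_parts = 17 + 19 = 36
Feed A = 553 * 17 / 36 = 261.14 kg
Feed B = 553 * 19 / 36 = 291.86 kg

261.14 kg


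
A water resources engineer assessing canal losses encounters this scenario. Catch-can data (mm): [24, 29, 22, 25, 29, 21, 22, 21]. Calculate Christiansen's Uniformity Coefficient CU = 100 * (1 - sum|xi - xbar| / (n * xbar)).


xbar = 193 / 8 = 24.125
sum|xi - xbar| = 21.250
CU = 100 * (1 - 21.250 / (8 * 24.125))
   = 100 * (1 - 0.1101)
   = 88.99%


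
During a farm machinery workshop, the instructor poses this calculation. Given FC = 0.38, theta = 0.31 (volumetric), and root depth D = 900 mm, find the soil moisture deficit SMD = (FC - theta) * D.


SMD = (FC - theta) * D
    = (0.38 - 0.31) * 900
    = 0.070 * 900
    = 63 mm


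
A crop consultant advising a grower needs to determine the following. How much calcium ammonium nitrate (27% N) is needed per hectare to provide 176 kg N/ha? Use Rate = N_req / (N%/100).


Rate = N_required / (N_content / 100)
     = 176 / (27 / 100)
     = 176 / 0.27
     = 651.85 kg/ha


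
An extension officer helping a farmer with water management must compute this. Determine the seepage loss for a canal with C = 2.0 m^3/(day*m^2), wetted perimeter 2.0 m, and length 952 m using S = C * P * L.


S = C * P * L
  = 2.0 * 2.0 * 952
  = 3808 m^3/day


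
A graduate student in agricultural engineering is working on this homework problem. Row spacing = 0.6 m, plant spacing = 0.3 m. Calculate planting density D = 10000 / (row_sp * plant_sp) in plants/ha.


D = 10000 / (row_sp * plant_sp)
  = 10000 / (0.6 * 0.3)
  = 10000 / 0.1800
  = 55555.56 plants/ha


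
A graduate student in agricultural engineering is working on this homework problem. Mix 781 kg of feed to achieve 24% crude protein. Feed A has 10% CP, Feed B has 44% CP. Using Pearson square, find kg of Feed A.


parts_A = CP_b - target = 44 - 24 = 20
parts_B = target - CP_a = 24 - 10 = 14
total_parts = 20 + 14 = 34
Feed A = 781 * 20 / 34 = 459.41 kg
Feed B = 781 * 14 / 34 = 321.59 kg

459.41 kg


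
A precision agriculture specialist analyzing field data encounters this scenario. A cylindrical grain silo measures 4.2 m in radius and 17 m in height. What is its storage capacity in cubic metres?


V = pi * r^2 * h
  = pi * 4.2^2 * 17
  = pi * 17.64 * 17
  = 942.10 m^3


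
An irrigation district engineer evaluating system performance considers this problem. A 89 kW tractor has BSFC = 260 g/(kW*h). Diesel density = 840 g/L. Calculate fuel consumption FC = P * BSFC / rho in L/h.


FC = P * BSFC / rho_fuel
   = 89 * 260 / 840
   = 23140 / 840
   = 27.55 L/h


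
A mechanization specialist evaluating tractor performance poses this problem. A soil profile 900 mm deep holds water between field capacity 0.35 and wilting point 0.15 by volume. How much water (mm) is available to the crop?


AW = (FC - WP) * D
   = (0.35 - 0.15) * 900
   = 0.20 * 900
   = 180 mm


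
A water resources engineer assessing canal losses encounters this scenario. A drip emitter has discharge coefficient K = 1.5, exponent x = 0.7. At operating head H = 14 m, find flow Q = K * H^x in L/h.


Q = K * H^x
  = 1.5 * 14^0.7
  = 1.5 * 6.3429
  = 9.51 L/h


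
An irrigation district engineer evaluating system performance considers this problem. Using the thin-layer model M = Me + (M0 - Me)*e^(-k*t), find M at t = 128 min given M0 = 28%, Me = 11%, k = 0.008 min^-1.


M = Me + (M0 - Me) * e^(-k*t)
  = 11 + (28 - 11) * e^(-0.008*128)
  = 11 + 17 * e^(-1.024)
  = 11 + 17 * 0.35916
  = 11 + 6.1056
  = 17.11%


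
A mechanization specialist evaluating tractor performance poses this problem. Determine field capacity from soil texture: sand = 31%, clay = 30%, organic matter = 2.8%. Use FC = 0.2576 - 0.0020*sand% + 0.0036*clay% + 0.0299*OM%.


FC = 0.2576 - 0.0020*31 + 0.0036*30 + 0.0299*2.8
   = 0.2576 - 0.0620 + 0.1080 + 0.0837
   = 0.3873


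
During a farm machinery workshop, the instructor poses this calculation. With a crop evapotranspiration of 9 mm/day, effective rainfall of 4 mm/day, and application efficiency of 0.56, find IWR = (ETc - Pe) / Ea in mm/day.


IWR = (ETc - Pe) / Ea
    = (9 - 4) / 0.56
    = 5 / 0.56
    = 8.93 mm/day


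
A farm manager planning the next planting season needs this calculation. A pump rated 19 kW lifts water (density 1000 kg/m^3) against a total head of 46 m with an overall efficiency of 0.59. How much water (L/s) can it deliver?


Q = (P * 1000 * eta) / (rho * g * H)
  = (19 * 1000 * 0.59) / (1000 * 9.81 * 46)
  = 11210 / 451260
  = 0.02484 m^3/s = 24.84 L/s


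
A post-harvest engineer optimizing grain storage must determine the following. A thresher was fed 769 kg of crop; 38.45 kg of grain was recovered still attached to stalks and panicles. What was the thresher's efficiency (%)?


eta = (total - unthreshed) / total * 100
    = (769 - 38.45) / 769 * 100
    = 730.55 / 769 * 100
    = 95%


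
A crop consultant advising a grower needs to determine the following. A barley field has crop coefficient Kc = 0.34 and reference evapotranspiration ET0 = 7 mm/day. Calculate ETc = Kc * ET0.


ETc = Kc * ET0
    = 0.34 * 7
    = 2.38 mm/day


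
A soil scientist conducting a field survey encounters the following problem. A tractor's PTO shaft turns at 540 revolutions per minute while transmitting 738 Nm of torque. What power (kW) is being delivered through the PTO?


P = 2*pi*n*T / 60000
  = 2*pi * 540 * 738 / 60000
  = 2503975.01 / 60000
  = 41.73 kW


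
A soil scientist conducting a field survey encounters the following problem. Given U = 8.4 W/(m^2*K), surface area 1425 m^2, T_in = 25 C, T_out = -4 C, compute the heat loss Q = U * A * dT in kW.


dT = 25 - (-4) = 29 K
Q = U * A * dT
  = 8.4 * 1425 * 29
  = 347130 W = 347.13 kW


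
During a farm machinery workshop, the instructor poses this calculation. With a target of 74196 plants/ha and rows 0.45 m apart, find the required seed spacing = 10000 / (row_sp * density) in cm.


spacing = 10000 / (row_sp * density)
        = 10000 / (0.45 * 74196)
        = 10000 / 33388.20
        = 0.29951 m = 29.95 cm


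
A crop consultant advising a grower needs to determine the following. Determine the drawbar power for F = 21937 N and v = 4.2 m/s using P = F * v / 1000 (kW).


P = F * v / 1000
  = 21937 * 4.2 / 1000
  = 92135.40 / 1000
  = 92.14 kW


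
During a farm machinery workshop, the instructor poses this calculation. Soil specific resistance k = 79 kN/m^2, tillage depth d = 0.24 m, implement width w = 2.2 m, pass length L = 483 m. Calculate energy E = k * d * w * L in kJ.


E = k * d * w * L
  = 79 * 0.24 * 2.2 * 483
  = 20146.90 kJ


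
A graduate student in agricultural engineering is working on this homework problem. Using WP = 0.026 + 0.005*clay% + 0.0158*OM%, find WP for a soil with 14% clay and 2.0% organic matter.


WP = 0.026 + 0.005*14 + 0.0158*2.0
   = 0.026 + 0.0700 + 0.0316
   = 0.1276


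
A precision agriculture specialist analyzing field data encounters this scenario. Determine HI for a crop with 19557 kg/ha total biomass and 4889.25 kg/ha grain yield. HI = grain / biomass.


HI = grain_yield / biomass
   = 4889.25 / 19557
   = 0.25


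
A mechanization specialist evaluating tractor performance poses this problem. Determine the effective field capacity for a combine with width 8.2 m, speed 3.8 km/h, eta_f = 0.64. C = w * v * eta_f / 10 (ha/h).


C = w * v * eta_f / 10
  = 8.2 * 3.8 * 0.64 / 10
  = 19.94 / 10
  = 1.99 ha/h


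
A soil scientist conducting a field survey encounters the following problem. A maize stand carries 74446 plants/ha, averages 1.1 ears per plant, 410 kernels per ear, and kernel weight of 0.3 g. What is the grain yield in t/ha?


Y = density * ears * kernels * kw
  = 74446 * 1.1 * 410 * 0.3 g/ha
  = 10072543.80 g/ha
  = 10072.54 kg/ha = 10.07 t/ha


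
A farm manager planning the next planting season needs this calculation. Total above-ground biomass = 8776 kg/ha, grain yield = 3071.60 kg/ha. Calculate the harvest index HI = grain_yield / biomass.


HI = grain_yield / biomass
   = 3071.60 / 8776
   = 0.35


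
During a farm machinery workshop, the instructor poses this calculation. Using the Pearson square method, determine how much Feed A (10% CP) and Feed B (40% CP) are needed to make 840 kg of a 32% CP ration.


parts_A = CP_b - target = 40 - 32 = 8
parts_B = target - CP_a = 32 - 10 = 22
total_parts = 8 + 22 = 30
Feed A = 840 * 8 / 30 = 224 kg
Feed B = 840 * 22 / 30 = 616 kg

224 kg


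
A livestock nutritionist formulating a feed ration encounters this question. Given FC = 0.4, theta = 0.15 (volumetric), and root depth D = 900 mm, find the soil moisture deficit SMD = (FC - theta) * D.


SMD = (FC - theta) * D
    = (0.4 - 0.15) * 900
    = 0.250 * 900
    = 225 mm


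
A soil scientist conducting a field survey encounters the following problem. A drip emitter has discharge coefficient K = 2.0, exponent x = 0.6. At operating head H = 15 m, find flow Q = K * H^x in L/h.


Q = K * H^x
  = 2.0 * 15^0.6
  = 2.0 * 5.0776
  = 10.16 L/h


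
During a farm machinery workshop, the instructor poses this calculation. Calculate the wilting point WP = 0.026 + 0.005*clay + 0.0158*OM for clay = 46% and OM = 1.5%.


WP = 0.026 + 0.005*46 + 0.0158*1.5
   = 0.026 + 0.2300 + 0.0237
   = 0.2797


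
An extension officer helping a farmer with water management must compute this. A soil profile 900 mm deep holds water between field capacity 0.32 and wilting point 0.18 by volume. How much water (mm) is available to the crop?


AW = (FC - WP) * D
   = (0.32 - 0.18) * 900
   = 0.14 * 900
   = 126 mm


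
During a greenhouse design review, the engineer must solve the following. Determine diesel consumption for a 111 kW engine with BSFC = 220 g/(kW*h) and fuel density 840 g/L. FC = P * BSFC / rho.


FC = P * BSFC / rho_fuel
   = 111 * 220 / 840
   = 24420 / 840
   = 29.07 L/h


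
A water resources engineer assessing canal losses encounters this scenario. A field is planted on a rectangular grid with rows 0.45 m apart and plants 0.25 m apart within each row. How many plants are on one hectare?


D = 10000 / (row_sp * plant_sp)
  = 10000 / (0.45 * 0.25)
  = 10000 / 0.1125
  = 88888.89 plants/ha


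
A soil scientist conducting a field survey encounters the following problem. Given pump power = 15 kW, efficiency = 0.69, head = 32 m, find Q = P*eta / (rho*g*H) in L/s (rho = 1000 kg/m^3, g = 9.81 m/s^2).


Q = (P * 1000 * eta) / (rho * g * H)
  = (15 * 1000 * 0.69) / (1000 * 9.81 * 32)
  = 10350 / 313920
  = 0.03297 m^3/s = 32.97 L/s


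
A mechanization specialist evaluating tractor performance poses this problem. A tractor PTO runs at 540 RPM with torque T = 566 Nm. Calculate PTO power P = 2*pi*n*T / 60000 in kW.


P = 2*pi*n*T / 60000
  = 2*pi * 540 * 566 / 60000
  = 1920392.76 / 60000
  = 32.01 kW


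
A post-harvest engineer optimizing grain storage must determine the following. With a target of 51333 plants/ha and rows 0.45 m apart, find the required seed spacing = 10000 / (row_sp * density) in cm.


spacing = 10000 / (row_sp * density)
        = 10000 / (0.45 * 51333)
        = 10000 / 23099.85
        = 0.43290 m = 43.29 cm


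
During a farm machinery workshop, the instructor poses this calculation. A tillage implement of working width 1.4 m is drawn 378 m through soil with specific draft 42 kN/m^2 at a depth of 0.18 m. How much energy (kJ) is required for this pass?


E = k * d * w * L
  = 42 * 0.18 * 1.4 * 378
  = 4000.75 kJ


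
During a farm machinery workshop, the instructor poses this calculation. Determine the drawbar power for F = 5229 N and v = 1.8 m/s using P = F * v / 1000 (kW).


P = F * v / 1000
  = 5229 * 1.8 / 1000
  = 9412.20 / 1000
  = 9.41 kW


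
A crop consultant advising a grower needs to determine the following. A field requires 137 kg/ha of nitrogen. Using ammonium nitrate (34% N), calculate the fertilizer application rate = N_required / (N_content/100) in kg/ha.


Rate = N_required / (N_content / 100)
     = 137 / (34 / 100)
     = 137 / 0.34
     = 402.94 kg/ha


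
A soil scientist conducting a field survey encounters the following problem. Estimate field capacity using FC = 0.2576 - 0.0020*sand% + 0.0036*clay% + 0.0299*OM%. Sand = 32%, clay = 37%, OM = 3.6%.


FC = 0.2576 - 0.0020*32 + 0.0036*37 + 0.0299*3.6
   = 0.2576 - 0.0640 + 0.1332 + 0.1076
   = 0.4344


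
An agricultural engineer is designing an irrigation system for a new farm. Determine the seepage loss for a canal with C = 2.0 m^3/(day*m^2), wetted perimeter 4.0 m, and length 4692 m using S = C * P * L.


S = C * P * L
  = 2.0 * 4.0 * 4692
  = 37536 m^3/day


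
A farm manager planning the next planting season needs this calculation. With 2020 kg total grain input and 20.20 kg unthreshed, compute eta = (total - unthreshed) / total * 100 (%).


eta = (total - unthreshed) / total * 100
    = (2020 - 20.20) / 2020 * 100
    = 1999.80 / 2020 * 100
    = 99%


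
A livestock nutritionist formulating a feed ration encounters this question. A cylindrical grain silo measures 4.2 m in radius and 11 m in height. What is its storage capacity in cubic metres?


V = pi * r^2 * h
  = pi * 4.2^2 * 11
  = pi * 17.64 * 11
  = 609.59 m^3


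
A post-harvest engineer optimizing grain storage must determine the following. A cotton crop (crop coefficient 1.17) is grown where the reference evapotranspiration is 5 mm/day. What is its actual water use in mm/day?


ETc = Kc * ET0
    = 1.17 * 5
    = 5.85 mm/day


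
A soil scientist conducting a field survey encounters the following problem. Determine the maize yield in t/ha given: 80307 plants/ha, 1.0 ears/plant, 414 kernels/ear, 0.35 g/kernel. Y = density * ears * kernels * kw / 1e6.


Y = density * ears * kernels * kw
  = 80307 * 1.0 * 414 * 0.35 g/ha
  = 11636484.30 g/ha
  = 11636.48 kg/ha = 11.64 t/ha


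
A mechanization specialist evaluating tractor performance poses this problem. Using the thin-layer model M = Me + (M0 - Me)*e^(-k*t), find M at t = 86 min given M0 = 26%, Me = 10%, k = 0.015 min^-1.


M = Me + (M0 - Me) * e^(-k*t)
  = 10 + (26 - 10) * e^(-0.015*86)
  = 10 + 16 * e^(-1.290)
  = 10 + 16 * 0.27527
  = 10 + 4.4043
  = 14.40%


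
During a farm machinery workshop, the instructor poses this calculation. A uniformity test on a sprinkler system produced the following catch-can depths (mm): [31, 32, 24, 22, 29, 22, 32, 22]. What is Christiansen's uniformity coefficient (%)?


xbar = 214 / 8 = 26.750
sum|xi - xbar| = 34
CU = 100 * (1 - 34 / (8 * 26.750))
   = 100 * (1 - 0.1589)
   = 84.11%


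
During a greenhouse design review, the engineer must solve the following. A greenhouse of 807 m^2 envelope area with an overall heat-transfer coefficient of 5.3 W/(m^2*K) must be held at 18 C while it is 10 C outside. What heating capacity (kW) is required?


dT = 18 - (10) = 8 K
Q = U * A * dT
  = 5.3 * 807 * 8
  = 34216.80 W = 34.22 kW


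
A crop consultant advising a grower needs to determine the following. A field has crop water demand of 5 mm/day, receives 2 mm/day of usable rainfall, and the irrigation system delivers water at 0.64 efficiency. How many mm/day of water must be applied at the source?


IWR = (ETc - Pe) / Ea
    = (5 - 2) / 0.64
    = 3 / 0.64
    = 4.69 mm/day


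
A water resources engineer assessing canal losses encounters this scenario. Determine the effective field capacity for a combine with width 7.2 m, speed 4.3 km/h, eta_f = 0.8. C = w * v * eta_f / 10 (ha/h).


C = w * v * eta_f / 10
  = 7.2 * 4.3 * 0.8 / 10
  = 24.77 / 10
  = 2.48 ha/h


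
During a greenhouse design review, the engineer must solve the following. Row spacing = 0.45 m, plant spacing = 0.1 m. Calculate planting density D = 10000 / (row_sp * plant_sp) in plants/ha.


D = 10000 / (row_sp * plant_sp)
  = 10000 / (0.45 * 0.1)
  = 10000 / 0.0450
  = 222222.22 plants/ha


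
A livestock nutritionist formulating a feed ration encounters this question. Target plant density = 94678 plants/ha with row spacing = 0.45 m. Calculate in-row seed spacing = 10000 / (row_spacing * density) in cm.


spacing = 10000 / (row_sp * density)
        = 10000 / (0.45 * 94678)
        = 10000 / 42605.10
        = 0.23471 m = 23.47 cm


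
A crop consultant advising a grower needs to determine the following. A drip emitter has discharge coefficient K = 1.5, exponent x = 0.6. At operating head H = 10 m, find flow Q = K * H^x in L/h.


Q = K * H^x
  = 1.5 * 10^0.6
  = 1.5 * 3.9811
  = 5.97 L/h


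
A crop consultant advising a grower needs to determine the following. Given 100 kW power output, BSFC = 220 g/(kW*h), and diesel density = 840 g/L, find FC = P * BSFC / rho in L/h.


FC = P * BSFC / rho_fuel
   = 100 * 220 / 840
   = 22000 / 840
   = 26.19 L/h


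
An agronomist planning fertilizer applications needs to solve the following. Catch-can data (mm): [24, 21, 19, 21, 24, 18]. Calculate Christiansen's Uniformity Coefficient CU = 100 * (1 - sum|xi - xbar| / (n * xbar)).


xbar = 127 / 6 = 21.167
sum|xi - xbar| = 11.333
CU = 100 * (1 - 11.333 / (6 * 21.167))
   = 100 * (1 - 0.0892)
   = 91.08%


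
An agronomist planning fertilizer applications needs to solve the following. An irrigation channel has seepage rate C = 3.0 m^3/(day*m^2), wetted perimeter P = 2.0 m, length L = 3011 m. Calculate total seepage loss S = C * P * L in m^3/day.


S = C * P * L
  = 3.0 * 2.0 * 3011
  = 18066 m^3/day


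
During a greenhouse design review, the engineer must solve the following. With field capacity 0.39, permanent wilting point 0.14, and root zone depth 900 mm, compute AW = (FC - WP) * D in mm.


AW = (FC - WP) * D
   = (0.39 - 0.14) * 900
   = 0.25 * 900
   = 225 mm


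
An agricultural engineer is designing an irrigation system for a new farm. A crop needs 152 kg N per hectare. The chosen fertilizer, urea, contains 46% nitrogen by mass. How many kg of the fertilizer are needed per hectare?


Rate = N_required / (N_content / 100)
     = 152 / (46 / 100)
     = 152 / 0.46
     = 330.43 kg/ha


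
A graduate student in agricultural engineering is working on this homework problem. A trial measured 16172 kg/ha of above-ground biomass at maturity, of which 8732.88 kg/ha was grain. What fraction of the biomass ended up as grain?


HI = grain_yield / biomass
   = 8732.88 / 16172
   = 0.54


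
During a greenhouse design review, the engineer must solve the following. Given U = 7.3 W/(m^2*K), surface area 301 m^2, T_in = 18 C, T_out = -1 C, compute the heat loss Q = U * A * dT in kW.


dT = 18 - (-1) = 19 K
Q = U * A * dT
  = 7.3 * 301 * 19
  = 41748.70 W = 41.75 kW


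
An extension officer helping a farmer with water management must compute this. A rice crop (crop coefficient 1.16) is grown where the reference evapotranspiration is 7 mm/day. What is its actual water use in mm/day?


ETc = Kc * ET0
    = 1.16 * 7
    = 8.12 mm/day


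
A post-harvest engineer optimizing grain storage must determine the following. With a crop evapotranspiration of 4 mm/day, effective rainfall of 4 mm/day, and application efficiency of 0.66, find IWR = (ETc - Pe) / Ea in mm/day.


IWR = (ETc - Pe) / Ea
    = (4 - 4) / 0.66
    = 0 / 0.66
    = 0 mm/day


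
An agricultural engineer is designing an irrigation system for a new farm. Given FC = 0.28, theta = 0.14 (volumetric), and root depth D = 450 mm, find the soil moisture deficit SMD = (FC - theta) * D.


SMD = (FC - theta) * D
    = (0.28 - 0.14) * 450
    = 0.140 * 450
    = 63 mm


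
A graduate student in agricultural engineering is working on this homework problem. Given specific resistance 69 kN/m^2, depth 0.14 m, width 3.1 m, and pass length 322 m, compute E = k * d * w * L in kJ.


E = k * d * w * L
  = 69 * 0.14 * 3.1 * 322
  = 9642.61 kJ


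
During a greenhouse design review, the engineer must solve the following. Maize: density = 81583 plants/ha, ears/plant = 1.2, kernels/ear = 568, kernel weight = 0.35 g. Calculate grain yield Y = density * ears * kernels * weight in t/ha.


Y = density * ears * kernels * kw
  = 81583 * 1.2 * 568 * 0.35 g/ha
  = 19462440.48 g/ha
  = 19462.44 kg/ha = 19.46 t/ha


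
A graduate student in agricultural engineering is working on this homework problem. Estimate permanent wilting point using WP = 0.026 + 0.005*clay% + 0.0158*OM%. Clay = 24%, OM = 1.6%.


WP = 0.026 + 0.005*24 + 0.0158*1.6
   = 0.026 + 0.1200 + 0.0253
   = 0.1713


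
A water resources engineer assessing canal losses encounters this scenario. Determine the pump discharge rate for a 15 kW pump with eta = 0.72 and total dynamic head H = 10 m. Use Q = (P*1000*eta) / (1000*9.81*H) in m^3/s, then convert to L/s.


Q = (P * 1000 * eta) / (rho * g * H)
  = (15 * 1000 * 0.72) / (1000 * 9.81 * 10)
  = 10800 / 98100
  = 0.11009 m^3/s = 110.09 L/s


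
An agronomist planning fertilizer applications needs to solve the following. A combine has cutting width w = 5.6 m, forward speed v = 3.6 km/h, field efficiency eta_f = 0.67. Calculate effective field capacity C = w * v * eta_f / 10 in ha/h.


C = w * v * eta_f / 10
  = 5.6 * 3.6 * 0.67 / 10
  = 13.51 / 10
  = 1.35 ha/h


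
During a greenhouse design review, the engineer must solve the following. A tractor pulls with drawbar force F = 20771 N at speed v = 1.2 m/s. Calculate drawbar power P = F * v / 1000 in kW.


P = F * v / 1000
  = 20771 * 1.2 / 1000
  = 24925.20 / 1000
  = 24.93 kW


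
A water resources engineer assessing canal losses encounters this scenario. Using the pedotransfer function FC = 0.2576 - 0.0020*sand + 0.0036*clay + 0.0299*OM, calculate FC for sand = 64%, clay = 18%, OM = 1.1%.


FC = 0.2576 - 0.0020*64 + 0.0036*18 + 0.0299*1.1
   = 0.2576 - 0.1280 + 0.0648 + 0.0329
   = 0.2273


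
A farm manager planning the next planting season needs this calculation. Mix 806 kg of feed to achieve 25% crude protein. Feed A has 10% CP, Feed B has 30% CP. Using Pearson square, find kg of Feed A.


parts_A = CP_b - target = 30 - 25 = 5
parts_B = target - CP_a = 25 - 10 = 15
total_parts = 5 + 15 = 20
Feed A = 806 * 5 / 20 = 201.50 kg
Feed B = 806 * 15 / 20 = 604.50 kg

201.50 kg


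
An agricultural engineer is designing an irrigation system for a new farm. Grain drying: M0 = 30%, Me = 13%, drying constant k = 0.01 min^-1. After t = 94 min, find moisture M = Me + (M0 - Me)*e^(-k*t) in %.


M = Me + (M0 - Me) * e^(-k*t)
  = 13 + (30 - 13) * e^(-0.01*94)
  = 13 + 17 * e^(-0.940)
  = 13 + 17 * 0.39063
  = 13 + 6.6407
  = 19.64%


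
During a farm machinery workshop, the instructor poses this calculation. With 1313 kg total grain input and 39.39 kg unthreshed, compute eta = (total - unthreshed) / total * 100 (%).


eta = (total - unthreshed) / total * 100
    = (1313 - 39.39) / 1313 * 100
    = 1273.61 / 1313 * 100
    = 97%


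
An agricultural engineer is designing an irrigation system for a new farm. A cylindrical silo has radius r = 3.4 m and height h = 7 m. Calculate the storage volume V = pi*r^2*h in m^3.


V = pi * r^2 * h
  = pi * 3.4^2 * 7
  = pi * 11.56 * 7
  = 254.22 m^3


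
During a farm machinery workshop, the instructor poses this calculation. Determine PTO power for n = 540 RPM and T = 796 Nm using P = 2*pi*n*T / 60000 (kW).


P = 2*pi*n*T / 60000
  = 2*pi * 540 * 796 / 60000
  = 2700764.37 / 60000
  = 45.01 kW


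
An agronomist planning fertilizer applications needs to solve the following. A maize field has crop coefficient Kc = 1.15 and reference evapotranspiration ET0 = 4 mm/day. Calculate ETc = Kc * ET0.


ETc = Kc * ET0
    = 1.15 * 4
    = 4.60 mm/day


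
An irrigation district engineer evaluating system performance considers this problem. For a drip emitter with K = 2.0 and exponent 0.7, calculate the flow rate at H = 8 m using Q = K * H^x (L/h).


Q = K * H^x
  = 2.0 * 8^0.7
  = 2.0 * 4.2871
  = 8.57 L/h


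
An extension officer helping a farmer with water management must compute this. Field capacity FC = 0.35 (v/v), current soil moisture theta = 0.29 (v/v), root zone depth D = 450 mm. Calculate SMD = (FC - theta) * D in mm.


SMD = (FC - theta) * D
    = (0.35 - 0.29) * 450
    = 0.060 * 450
    = 27 mm


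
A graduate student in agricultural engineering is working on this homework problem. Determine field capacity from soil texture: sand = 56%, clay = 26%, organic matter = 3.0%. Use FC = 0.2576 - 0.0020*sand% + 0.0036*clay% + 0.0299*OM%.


FC = 0.2576 - 0.0020*56 + 0.0036*26 + 0.0299*3.0
   = 0.2576 - 0.1120 + 0.0936 + 0.0897
   = 0.3289


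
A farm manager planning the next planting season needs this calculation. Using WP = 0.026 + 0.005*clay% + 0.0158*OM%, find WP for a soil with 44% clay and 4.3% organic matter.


WP = 0.026 + 0.005*44 + 0.0158*4.3
   = 0.026 + 0.2200 + 0.0679
   = 0.3139


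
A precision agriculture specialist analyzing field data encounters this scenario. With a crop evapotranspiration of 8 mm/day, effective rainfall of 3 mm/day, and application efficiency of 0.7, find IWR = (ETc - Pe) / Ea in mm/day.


IWR = (ETc - Pe) / Ea
    = (8 - 3) / 0.7
    = 5 / 0.7
    = 7.14 mm/day


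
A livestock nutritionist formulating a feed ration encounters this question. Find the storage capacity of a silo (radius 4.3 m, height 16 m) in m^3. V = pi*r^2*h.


V = pi * r^2 * h
  = pi * 4.3^2 * 16
  = pi * 18.49 * 16
  = 929.41 m^3


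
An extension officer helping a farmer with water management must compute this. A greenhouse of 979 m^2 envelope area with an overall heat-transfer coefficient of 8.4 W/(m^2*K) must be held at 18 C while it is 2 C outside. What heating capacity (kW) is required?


dT = 18 - (2) = 16 K
Q = U * A * dT
  = 8.4 * 979 * 16
  = 131577.60 W = 131.58 kW


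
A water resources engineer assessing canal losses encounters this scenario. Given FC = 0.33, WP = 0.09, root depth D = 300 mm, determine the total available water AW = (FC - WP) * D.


AW = (FC - WP) * D
   = (0.33 - 0.09) * 300
   = 0.24 * 300
   = 72 mm


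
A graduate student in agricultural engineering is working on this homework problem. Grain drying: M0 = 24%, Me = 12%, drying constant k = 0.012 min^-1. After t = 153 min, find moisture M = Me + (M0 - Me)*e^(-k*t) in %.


M = Me + (M0 - Me) * e^(-k*t)
  = 12 + (24 - 12) * e^(-0.012*153)
  = 12 + 12 * e^(-1.836)
  = 12 + 12 * 0.15945
  = 12 + 1.9134
  = 13.91%


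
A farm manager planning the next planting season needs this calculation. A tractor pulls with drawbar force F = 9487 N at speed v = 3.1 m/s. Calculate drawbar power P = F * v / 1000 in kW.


P = F * v / 1000
  = 9487 * 3.1 / 1000
  = 29409.70 / 1000
  = 29.41 kW


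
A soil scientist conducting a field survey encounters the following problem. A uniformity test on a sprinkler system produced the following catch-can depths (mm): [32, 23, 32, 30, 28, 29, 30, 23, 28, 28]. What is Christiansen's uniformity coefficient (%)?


xbar = 283 / 10 = 28.300
sum|xi - xbar| = 23
CU = 100 * (1 - 23 / (10 * 28.300))
   = 100 * (1 - 0.0813)
   = 91.87%


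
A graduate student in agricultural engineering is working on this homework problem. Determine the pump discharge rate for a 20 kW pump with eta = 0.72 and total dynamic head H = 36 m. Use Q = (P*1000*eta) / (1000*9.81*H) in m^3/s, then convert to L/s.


Q = (P * 1000 * eta) / (rho * g * H)
  = (20 * 1000 * 0.72) / (1000 * 9.81 * 36)
  = 14400 / 353160
  = 0.04077 m^3/s = 40.77 L/s


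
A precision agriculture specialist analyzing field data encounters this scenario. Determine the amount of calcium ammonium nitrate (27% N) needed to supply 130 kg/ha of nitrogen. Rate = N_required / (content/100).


Rate = N_required / (N_content / 100)
     = 130 / (27 / 100)
     = 130 / 0.27
     = 481.48 kg/ha


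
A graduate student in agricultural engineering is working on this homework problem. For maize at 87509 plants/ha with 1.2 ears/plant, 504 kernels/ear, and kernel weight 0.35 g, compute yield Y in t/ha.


Y = density * ears * kernels * kw
  = 87509 * 1.2 * 504 * 0.35 g/ha
  = 18523905.12 g/ha
  = 18523.91 kg/ha = 18.52 t/ha


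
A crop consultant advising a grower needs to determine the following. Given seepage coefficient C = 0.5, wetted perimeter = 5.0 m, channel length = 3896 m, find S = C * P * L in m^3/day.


S = C * P * L
  = 0.5 * 5.0 * 3896
  = 9740 m^3/day


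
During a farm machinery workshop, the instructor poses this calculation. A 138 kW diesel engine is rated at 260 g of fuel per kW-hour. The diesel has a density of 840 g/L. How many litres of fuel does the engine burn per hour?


FC = P * BSFC / rho_fuel
   = 138 * 260 / 840
   = 35880 / 840
   = 42.71 L/h


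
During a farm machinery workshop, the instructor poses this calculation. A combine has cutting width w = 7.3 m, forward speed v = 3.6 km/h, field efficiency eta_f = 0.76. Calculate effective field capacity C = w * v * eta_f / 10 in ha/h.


C = w * v * eta_f / 10
  = 7.3 * 3.6 * 0.76 / 10
  = 19.97 / 10
  = 2.00 ha/h


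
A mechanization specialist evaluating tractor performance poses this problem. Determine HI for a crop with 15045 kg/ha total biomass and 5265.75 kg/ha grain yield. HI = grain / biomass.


HI = grain_yield / biomass
   = 5265.75 / 15045
   = 0.35


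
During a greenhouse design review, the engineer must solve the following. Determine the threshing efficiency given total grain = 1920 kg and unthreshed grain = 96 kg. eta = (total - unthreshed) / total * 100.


eta = (total - unthreshed) / total * 100
    = (1920 - 96) / 1920 * 100
    = 1824 / 1920 * 100
    = 95%


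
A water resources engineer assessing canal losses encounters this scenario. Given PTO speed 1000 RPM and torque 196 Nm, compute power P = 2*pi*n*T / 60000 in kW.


P = 2*pi*n*T / 60000
  = 2*pi * 1000 * 196 / 60000
  = 1231504.32 / 60000
  = 20.53 kW


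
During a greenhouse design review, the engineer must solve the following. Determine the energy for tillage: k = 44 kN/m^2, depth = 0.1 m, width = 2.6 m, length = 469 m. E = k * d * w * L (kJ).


E = k * d * w * L
  = 44 * 0.1 * 2.6 * 469
  = 5365.36 kJ


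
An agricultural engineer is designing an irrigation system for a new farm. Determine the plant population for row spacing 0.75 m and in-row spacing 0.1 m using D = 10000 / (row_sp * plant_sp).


D = 10000 / (row_sp * plant_sp)
  = 10000 / (0.75 * 0.1)
  = 10000 / 0.0750
  = 133333.33 plants/ha
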